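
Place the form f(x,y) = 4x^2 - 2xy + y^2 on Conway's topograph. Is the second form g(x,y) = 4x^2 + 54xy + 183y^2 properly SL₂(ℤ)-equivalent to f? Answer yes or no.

D₁ = -12, D₂ = -12
f: flip: (4,-2,1)→(1,2,4)
f: translate: b→0 (≡2 mod 2), so (1,2,4)→(1,0,3)
f: reduced (well bottom): (1,0,3) with a≤c, −a<b≤a
g: translate: b→-2 (≡54 mod 8), so (4,54,183)→(4,-2,1)
g: flip: (4,-2,1)→(1,2,4)
g: translate: b→0 (≡2 mod 2), so (1,2,4)→(1,0,3)
g: reduced (well bottom): (1,0,3) with a≤c, −a<b≤a
reduced forms (1, 0, 3) vs (1, 0, 3) ⇒ equivalent

yes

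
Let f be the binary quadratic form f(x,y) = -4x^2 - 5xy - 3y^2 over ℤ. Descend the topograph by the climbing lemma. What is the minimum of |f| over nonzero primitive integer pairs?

translate: b→-3 (≡5 mod 8), so (4,5,3)→(4,-3,2)
flip: (4,-3,2)→(2,3,4)
translate: b→-1 (≡3 mod 4), so (2,3,4)→(2,-1,3)
reduced (well bottom): (2,-1,3) with a≤c, −a<b≤a
well minimum |f| = |-2| = 2 (negative-definite)

2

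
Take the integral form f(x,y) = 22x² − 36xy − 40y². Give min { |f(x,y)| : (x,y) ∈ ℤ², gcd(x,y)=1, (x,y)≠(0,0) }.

descent: ρ → (-40,36,22)  [lands on river]
river: ρ → (22,52,-24)
river: ρ → (-24,44,30)
river: ρ → (30,16,-38)
river: ρ → (-38,60,8)
river: ρ → (8,68,-6)
river: ρ → (-6,64,30)
river: ρ → (30,56,-14)
river: ρ → (-14,56,30)
river: ρ → (30,64,-6)
river: ρ → (-6,68,8)
river: ρ → (8,60,-38)
river: ρ → (-38,16,30)
river: ρ → (30,44,-24)
river: ρ → (-24,52,22)
river: ρ → (22,36,-40)
river: ρ → (-40,44,18)
river: ρ → (18,64,-10)
river: ρ → (-10,56,42)
river: ρ → (42,28,-24)
river: ρ → (-24,68,2)
river: ρ → (2,68,-24)
river: ρ → (-24,28,42)
river: ρ → (42,56,-10)
river: ρ → (-10,64,18)
river: ρ → (18,44,-40)
closes: descent 1, river 26
min |a| on river = 2

2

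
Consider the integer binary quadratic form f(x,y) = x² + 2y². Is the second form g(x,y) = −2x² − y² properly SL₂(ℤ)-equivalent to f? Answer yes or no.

D₁ = -8, D₂ = -8
f: reduced (well bottom): (1,0,2) with a≤c, −a<b≤a
g is negative-definite; reduce −g:
−g: flip: (2,0,1)→(1,0,2)
−g: reduced (well bottom): (1,0,2) with a≤c, −a<b≤a
flip sign back: reduced form of g is (-1,0,-2)
reduced forms (1, 0, 2) vs (-1, 0, -2) ⇒ inequivalent

no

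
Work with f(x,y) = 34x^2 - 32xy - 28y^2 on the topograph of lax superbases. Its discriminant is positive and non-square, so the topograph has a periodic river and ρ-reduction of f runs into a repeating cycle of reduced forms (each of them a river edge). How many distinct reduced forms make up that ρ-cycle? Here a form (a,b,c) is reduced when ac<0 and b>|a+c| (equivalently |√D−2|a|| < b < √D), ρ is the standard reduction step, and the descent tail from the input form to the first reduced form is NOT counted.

D = 4832, ⌊√D⌋ = 69
descent: ρ → (-28,32,34)  [lands on river]
river: ρ → (34,36,-26)
river: ρ → (-26,68,2)
river: ρ → (2,68,-26)
river: ρ → (-26,36,34)
river: ρ → (34,32,-28)
river: ρ → (-28,24,38)
river: ρ → (38,52,-14)
river: ρ → (-14,60,22)
river: ρ → (22,28,-46)
river: ρ → (-46,64,4)
river: ρ → (4,64,-46)
river: ρ → (-46,28,22)
river: ρ → (22,60,-14)
river: ρ → (-14,52,38)
river: ρ → (38,24,-28)
ρ-cycle length = 16 (tail of 1 descent step not counted)

16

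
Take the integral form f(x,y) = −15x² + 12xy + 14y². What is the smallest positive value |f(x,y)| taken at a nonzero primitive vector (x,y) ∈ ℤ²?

river: ρ → (14,16,-13)
river: ρ → (-13,10,17)
river: ρ → (17,24,-6)
river: ρ → (-6,24,17)
river: ρ → (17,10,-13)
river: ρ → (-13,16,14)
river: ρ → (14,12,-15)
river: ρ → (-15,18,11)
river: ρ → (11,26,-7)
river: ρ → (-7,30,3)
river: ρ → (3,30,-7)
river: ρ → (-7,26,11)
river: ρ → (11,18,-15)
river: ρ → (-15,12,14)
closes: descent 0, river 14
min |a| on river = 3

3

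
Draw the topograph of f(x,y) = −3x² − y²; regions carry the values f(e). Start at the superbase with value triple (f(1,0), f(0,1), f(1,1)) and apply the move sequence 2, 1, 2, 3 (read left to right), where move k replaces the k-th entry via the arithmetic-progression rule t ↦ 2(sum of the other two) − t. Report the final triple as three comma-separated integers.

start (-3,-1,-4) = (f(1,0),f(0,1),f(1,1))
replace slot 2: 2·((-3)+(-4)) − (-1) = -13 → (-3,-13,-4)
replace slot 1: 2·((-13)+(-4)) − (-3) = -31 → (-31,-13,-4)
replace slot 2: 2·((-31)+(-4)) − (-13) = -57 → (-31,-57,-4)
replace slot 3: 2·((-31)+(-57)) − (-4) = -172 → (-31,-57,-172)

-31,-57,-172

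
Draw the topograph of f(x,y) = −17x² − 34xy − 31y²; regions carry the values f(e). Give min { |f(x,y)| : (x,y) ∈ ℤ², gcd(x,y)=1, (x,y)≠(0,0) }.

translate: b→0 (≡34 mod 34), so (17,34,31)→(17,0,14)
flip: (17,0,14)→(14,0,17)
reduced (well bottom): (14,0,17) with a≤c, −a<b≤a
well minimum |f| = |-14| = 14 (negative-definite)

14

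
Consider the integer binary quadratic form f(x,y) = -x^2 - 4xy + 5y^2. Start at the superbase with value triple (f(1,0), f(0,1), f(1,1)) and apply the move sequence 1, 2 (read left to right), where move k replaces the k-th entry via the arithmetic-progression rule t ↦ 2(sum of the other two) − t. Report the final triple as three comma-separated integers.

start (-1,5,0) = (f(1,0),f(0,1),f(1,1))
replace slot 1: 2·(5+0) − (-1) = 11 → (11,5,0)
replace slot 2: 2·(11+0) − 5 = 17 → (11,17,0)

11,17,0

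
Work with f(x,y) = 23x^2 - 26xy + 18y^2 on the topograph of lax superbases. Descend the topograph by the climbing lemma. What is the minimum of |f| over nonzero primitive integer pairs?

translate: b→20 (≡-26 mod 46), so (23,-26,18)→(23,20,15)
flip: (23,20,15)→(15,-20,23)
translate: b→10 (≡-20 mod 30), so (15,-20,23)→(15,10,18)
reduced (well bottom): (15,10,18) with a≤c, −a<b≤a
well minimum = a = 15

15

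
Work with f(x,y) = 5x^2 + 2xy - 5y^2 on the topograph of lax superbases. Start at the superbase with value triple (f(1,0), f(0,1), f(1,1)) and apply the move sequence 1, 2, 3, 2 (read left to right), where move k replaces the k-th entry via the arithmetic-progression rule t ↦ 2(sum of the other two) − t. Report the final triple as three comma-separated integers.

start (5,-5,2) = (f(1,0),f(0,1),f(1,1))
replace slot 1: 2·((-5)+2) − 5 = -11 → (-11,-5,2)
replace slot 2: 2·((-11)+2) − (-5) = -13 → (-11,-13,2)
replace slot 3: 2·((-11)+(-13)) − 2 = -50 → (-11,-13,-50)
replace slot 2: 2·((-11)+(-50)) − (-13) = -109 → (-11,-109,-50)

-11,-109,-50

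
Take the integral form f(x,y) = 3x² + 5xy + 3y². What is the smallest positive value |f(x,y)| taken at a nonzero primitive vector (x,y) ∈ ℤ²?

translate: b→-1 (≡5 mod 6), so (3,5,3)→(3,-1,1)
flip: (3,-1,1)→(1,1,3)
reduced (well bottom): (1,1,3) with a≤c, −a<b≤a
well minimum = a = 1

1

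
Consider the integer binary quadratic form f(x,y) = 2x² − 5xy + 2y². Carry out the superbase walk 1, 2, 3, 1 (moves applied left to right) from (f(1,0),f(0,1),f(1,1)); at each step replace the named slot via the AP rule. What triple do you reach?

start (2,2,-1) = (f(1,0),f(0,1),f(1,1))
replace slot 1: 2·(2+(-1)) − 2 = 0 → (0,2,-1)
replace slot 2: 2·(0+(-1)) − 2 = -4 → (0,-4,-1)
replace slot 3: 2·(0+(-4)) − (-1) = -7 → (0,-4,-7)
replace slot 1: 2·((-4)+(-7)) − 0 = -22 → (-22,-4,-7)

-22,-4,-7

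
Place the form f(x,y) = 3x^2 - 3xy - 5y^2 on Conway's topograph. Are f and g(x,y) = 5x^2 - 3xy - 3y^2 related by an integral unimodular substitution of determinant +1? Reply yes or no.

D₁ = 69, D₂ = 69
river cycle of f (length 4): (-5, 3, 3), (3, 3, -5), (-5, 7, 1), (1, 7, -5)
river cycle of g (length 4): (-3, 3, 5), (5, 7, -1), (-1, 7, 5), (5, 3, -3)
cycles differ ⇒ inequivalent

no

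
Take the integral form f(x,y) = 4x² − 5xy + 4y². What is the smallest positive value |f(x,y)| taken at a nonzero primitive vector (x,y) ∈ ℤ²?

translate: b→3 (≡-5 mod 8), so (4,-5,4)→(4,3,3)
flip: (4,3,3)→(3,-3,4)
translate: b→3 (≡-3 mod 6), so (3,-3,4)→(3,3,4)
reduced (well bottom): (3,3,4) with a≤c, −a<b≤a
well minimum = a = 3

3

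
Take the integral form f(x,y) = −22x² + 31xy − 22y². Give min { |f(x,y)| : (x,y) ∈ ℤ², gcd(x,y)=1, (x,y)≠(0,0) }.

translate: b→13 (≡-31 mod 44), so (22,-31,22)→(22,13,13)
flip: (22,13,13)→(13,-13,22)
translate: b→13 (≡-13 mod 26), so (13,-13,22)→(13,13,22)
reduced (well bottom): (13,13,22) with a≤c, −a<b≤a
well minimum |f| = |-13| = 13 (negative-definite)

13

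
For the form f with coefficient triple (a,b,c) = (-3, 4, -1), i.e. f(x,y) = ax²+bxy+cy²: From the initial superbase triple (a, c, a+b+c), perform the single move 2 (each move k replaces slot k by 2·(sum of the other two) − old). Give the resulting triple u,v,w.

start (-3,-1,0) = (f(1,0),f(0,1),f(1,1))
replace slot 2: 2·((-3)+0) − (-1) = -5 → (-3,-5,0)

-3,-5,0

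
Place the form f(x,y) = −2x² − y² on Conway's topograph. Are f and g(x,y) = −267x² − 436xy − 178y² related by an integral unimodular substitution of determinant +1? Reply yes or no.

D₁ = -8, D₂ = -8
f is negative-definite; reduce −f:
−f: flip: (2,0,1)→(1,0,2)
−f: reduced (well bottom): (1,0,2) with a≤c, −a<b≤a
flip sign back: reduced form of f is (-1,0,-2)
g is negative-definite; reduce −g:
−g: translate: b→-98 (≡436 mod 534), so (267,436,178)→(267,-98,9)
−g: flip: (267,-98,9)→(9,98,267)
−g: translate: b→8 (≡98 mod 18), so (9,98,267)→(9,8,2)
−g: flip: (9,8,2)→(2,-8,9)
−g: translate: b→0 (≡-8 mod 4), so (2,-8,9)→(2,0,1)
−g: flip: (2,0,1)→(1,0,2)
−g: reduced (well bottom): (1,0,2) with a≤c, −a<b≤a
flip sign back: reduced form of g is (-1,0,-2)
reduced forms (-1, 0, -2) vs (-1, 0, -2) ⇒ equivalent

yes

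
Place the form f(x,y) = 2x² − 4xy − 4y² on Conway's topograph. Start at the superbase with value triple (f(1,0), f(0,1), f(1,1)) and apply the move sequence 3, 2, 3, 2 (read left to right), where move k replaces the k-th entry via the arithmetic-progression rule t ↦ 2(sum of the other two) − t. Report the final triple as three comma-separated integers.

start (2,-4,-6) = (f(1,0),f(0,1),f(1,1))
replace slot 3: 2·(2+(-4)) − (-6) = 2 → (2,-4,2)
replace slot 2: 2·(2+2) − (-4) = 12 → (2,12,2)
replace slot 3: 2·(2+12) − 2 = 26 → (2,12,26)
replace slot 2: 2·(2+26) − 12 = 44 → (2,44,26)

2,44,26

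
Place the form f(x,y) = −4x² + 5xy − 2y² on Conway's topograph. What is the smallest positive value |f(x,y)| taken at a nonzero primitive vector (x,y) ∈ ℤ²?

translate: b→3 (≡-5 mod 8), so (4,-5,2)→(4,3,1)
flip: (4,3,1)→(1,-3,4)
translate: b→1 (≡-3 mod 2), so (1,-3,4)→(1,1,2)
reduced (well bottom): (1,1,2) with a≤c, −a<b≤a
well minimum |f| = |-1| = 1 (negative-definite)

1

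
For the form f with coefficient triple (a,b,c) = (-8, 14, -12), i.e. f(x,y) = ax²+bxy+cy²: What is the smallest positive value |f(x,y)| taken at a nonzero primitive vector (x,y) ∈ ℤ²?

translate: b→2 (≡-14 mod 16), so (8,-14,12)→(8,2,6)
flip: (8,2,6)→(6,-2,8)
reduced (well bottom): (6,-2,8) with a≤c, −a<b≤a
well minimum |f| = |-6| = 6 (negative-definite)

6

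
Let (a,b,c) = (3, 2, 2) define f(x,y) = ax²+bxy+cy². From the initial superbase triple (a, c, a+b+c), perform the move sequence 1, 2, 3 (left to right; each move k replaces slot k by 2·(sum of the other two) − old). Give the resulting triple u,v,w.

start (3,2,7) = (f(1,0),f(0,1),f(1,1))
replace slot 1: 2·(2+7) − 3 = 15 → (15,2,7)
replace slot 2: 2·(15+7) − 2 = 42 → (15,42,7)
replace slot 3: 2·(15+42) − 7 = 107 → (15,42,107)

15,42,107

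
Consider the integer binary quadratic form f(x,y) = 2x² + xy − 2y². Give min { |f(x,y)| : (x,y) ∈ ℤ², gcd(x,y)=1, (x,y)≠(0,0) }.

river: ρ → (-2,3,1)
river: ρ → (1,3,-2)
river: ρ → (-2,1,2)
river: ρ → (2,3,-1)
river: ρ → (-1,3,2)
river: ρ → (2,1,-2)
closes: descent 0, river 6
min |a| on river = 1

1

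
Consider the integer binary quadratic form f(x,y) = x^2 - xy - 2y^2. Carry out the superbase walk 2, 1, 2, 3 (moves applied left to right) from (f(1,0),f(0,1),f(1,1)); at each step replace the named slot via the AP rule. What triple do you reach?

start (1,-2,-2) = (f(1,0),f(0,1),f(1,1))
replace slot 2: 2·(1+(-2)) − (-2) = 0 → (1,0,-2)
replace slot 1: 2·(0+(-2)) − 1 = -5 → (-5,0,-2)
replace slot 2: 2·((-5)+(-2)) − 0 = -14 → (-5,-14,-2)
replace slot 3: 2·((-5)+(-14)) − (-2) = -36 → (-5,-14,-36)

-5,-14,-36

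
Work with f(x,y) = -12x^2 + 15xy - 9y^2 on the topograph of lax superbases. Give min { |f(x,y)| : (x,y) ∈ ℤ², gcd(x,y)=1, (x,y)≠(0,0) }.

translate: b→9 (≡-15 mod 24), so (12,-15,9)→(12,9,6)
flip: (12,9,6)→(6,-9,12)
translate: b→3 (≡-9 mod 12), so (6,-9,12)→(6,3,9)
reduced (well bottom): (6,3,9) with a≤c, −a<b≤a
well minimum |f| = |-6| = 6 (negative-definite)

6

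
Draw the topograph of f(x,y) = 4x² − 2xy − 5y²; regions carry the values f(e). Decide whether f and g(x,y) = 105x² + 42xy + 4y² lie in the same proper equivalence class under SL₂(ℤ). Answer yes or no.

D₁ = 84, D₂ = 84
river cycle of f (length 6): (-5, 2, 4), (4, 6, -3), (-3, 6, 4), (4, 2, -5), (-5, 8, 1), (1, 8, -5)
river cycle of g (length 6): (4, 6, -3), (-3, 6, 4), (4, 2, -5), (-5, 8, 1), (1, 8, -5), (-5, 2, 4)
cycles coincide ⇒ equivalent

yes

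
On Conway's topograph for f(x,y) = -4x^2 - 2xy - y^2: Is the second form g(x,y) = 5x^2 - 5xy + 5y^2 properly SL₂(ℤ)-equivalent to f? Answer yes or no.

D₁ = -12, D₂ = -75
discriminants differ ⇒ not SL₂(ℤ)-equivalent

no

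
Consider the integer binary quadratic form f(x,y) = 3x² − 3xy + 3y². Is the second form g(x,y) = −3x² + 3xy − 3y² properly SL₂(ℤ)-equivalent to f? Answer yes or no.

D₁ = -27, D₂ = -27
f: translate: b→3 (≡-3 mod 6), so (3,-3,3)→(3,3,3)
f: reduced (well bottom): (3,3,3) with a≤c, −a<b≤a
g is negative-definite; reduce −g:
−g: translate: b→3 (≡-3 mod 6), so (3,-3,3)→(3,3,3)
−g: reduced (well bottom): (3,3,3) with a≤c, −a<b≤a
flip sign back: reduced form of g is (-3,-3,-3)
reduced forms (3, 3, 3) vs (-3, -3, -3) ⇒ inequivalent

no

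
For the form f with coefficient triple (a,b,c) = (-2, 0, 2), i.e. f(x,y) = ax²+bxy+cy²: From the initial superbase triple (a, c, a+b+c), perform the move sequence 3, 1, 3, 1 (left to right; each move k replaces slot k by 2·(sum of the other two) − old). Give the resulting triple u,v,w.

start (-2,2,0) = (f(1,0),f(0,1),f(1,1))
replace slot 3: 2·((-2)+2) − 0 = 0 → (-2,2,0)
replace slot 1: 2·(2+0) − (-2) = 6 → (6,2,0)
replace slot 3: 2·(6+2) − 0 = 16 → (6,2,16)
replace slot 1: 2·(2+16) − 6 = 30 → (30,2,16)

30,2,16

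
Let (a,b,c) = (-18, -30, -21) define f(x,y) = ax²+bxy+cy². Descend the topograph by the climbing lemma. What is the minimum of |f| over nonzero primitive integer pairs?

translate: b→-6 (≡30 mod 36), so (18,30,21)→(18,-6,9)
flip: (18,-6,9)→(9,6,18)
reduced (well bottom): (9,6,18) with a≤c, −a<b≤a
well minimum |f| = |-9| = 9 (negative-definite)

9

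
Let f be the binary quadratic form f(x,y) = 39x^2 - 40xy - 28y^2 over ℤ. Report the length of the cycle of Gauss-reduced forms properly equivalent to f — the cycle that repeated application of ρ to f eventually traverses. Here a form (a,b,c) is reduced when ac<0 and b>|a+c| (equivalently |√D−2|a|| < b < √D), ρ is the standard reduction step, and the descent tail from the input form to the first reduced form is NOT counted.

D = 5968, ⌊√D⌋ = 77
descent: ρ → (-28,40,39)  [lands on river]
river: ρ → (39,38,-29)
river: ρ → (-29,20,48)
river: ρ → (48,76,-1)
river: ρ → (-1,76,48)
river: ρ → (48,20,-29)
river: ρ → (-29,38,39)
river: ρ → (39,40,-28)
river: ρ → (-28,72,7)
river: ρ → (7,68,-48)
river: ρ → (-48,28,27)
river: ρ → (27,26,-49)
river: ρ → (-49,72,4)
river: ρ → (4,72,-49)
river: ρ → (-49,26,27)
river: ρ → (27,28,-48)
river: ρ → (-48,68,7)
river: ρ → (7,72,-28)
ρ-cycle length = 18 (tail of 1 descent step not counted)

18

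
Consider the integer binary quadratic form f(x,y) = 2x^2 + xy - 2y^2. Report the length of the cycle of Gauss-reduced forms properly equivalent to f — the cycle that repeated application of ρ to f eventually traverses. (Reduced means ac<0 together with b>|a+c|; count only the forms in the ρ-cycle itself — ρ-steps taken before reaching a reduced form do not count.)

D = 17, ⌊√D⌋ = 4
river: ρ → (-2,3,1)
river: ρ → (1,3,-2)
river: ρ → (-2,1,2)
river: ρ → (2,3,-1)
river: ρ → (-1,3,2)
river: ρ → (2,1,-2)
ρ-cycle length = 6 (tail of 0 descent steps not counted)

6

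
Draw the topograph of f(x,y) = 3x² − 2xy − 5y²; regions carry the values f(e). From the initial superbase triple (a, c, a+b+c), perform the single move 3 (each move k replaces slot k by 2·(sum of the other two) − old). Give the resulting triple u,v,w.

start (3,-5,-4) = (f(1,0),f(0,1),f(1,1))
replace slot 3: 2·(3+(-5)) − (-4) = 0 → (3,-5,0)

3,-5,0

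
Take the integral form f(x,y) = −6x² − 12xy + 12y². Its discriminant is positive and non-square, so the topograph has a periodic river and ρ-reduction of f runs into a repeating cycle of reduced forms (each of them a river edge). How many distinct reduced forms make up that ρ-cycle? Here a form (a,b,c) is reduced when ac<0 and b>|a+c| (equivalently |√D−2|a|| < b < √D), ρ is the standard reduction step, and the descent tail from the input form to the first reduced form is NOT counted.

D = 432, ⌊√D⌋ = 20
descent: ρ → (12,12,-6)  [lands on river]
river: ρ → (-6,12,12)
ρ-cycle length = 2 (tail of 1 descent step not counted)

2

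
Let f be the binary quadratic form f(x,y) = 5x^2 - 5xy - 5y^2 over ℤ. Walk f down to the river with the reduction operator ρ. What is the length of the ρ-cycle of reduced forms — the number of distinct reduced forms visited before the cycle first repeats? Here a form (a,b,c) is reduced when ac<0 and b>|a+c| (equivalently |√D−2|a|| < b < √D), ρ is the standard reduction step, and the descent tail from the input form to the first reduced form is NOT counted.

D = 125, ⌊√D⌋ = 11
descent: ρ → (-5,5,5)  [lands on river]
river: ρ → (5,5,-5)
ρ-cycle length = 2 (tail of 1 descent step not counted)

2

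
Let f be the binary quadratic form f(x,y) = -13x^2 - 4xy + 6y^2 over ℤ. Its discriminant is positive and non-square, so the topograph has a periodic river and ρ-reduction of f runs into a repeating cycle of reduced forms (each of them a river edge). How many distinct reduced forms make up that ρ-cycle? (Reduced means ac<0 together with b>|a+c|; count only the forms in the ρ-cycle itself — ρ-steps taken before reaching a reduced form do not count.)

D = 328, ⌊√D⌋ = 18
descent: ρ → (6,16,-3)  [lands on river]
river: ρ → (-3,14,11)
river: ρ → (11,8,-6)
river: ρ → (-6,16,3)
river: ρ → (3,14,-11)
river: ρ → (-11,8,6)
ρ-cycle length = 6 (tail of 1 descent step not counted)

6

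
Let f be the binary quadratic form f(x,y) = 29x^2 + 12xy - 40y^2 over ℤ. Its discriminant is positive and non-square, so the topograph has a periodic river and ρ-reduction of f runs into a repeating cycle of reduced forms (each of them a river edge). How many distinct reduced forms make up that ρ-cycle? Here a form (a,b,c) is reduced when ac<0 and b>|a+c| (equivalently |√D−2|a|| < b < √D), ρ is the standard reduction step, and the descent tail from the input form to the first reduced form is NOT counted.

D = 4784, ⌊√D⌋ = 69
river: ρ → (-40,68,1)
river: ρ → (1,68,-40)
river: ρ → (-40,12,29)
river: ρ → (29,46,-23)
river: ρ → (-23,46,29)
river: ρ → (29,12,-40)
ρ-cycle length = 6 (tail of 0 descent steps not counted)

6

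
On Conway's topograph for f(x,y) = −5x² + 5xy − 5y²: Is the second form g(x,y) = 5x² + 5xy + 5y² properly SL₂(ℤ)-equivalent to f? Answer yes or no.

D₁ = -75, D₂ = -75
f is negative-definite; reduce −f:
−f: translate: b→5 (≡-5 mod 10), so (5,-5,5)→(5,5,5)
−f: reduced (well bottom): (5,5,5) with a≤c, −a<b≤a
flip sign back: reduced form of f is (-5,-5,-5)
g: reduced (well bottom): (5,5,5) with a≤c, −a<b≤a
reduced forms (-5, -5, -5) vs (5, 5, 5) ⇒ inequivalent

no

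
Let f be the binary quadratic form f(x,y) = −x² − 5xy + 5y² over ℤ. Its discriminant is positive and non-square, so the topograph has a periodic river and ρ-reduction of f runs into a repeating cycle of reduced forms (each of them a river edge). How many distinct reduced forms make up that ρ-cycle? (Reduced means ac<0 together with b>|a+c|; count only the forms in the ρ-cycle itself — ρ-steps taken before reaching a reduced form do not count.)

D = 45, ⌊√D⌋ = 6
descent: ρ → (5,5,-1)  [lands on river]
river: ρ → (-1,5,5)
ρ-cycle length = 2 (tail of 1 descent step not counted)

2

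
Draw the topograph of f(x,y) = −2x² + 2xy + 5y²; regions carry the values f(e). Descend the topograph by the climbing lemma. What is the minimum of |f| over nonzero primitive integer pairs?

descent: ρ → (5,-2,-2)
descent: ρ → (-2,6,1)  [lands on river]
river: ρ → (1,6,-2)
closes: descent 2, river 2
min |a| on river = 1

1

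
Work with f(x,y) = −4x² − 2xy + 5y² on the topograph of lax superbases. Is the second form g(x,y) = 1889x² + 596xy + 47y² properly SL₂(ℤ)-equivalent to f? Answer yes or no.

D₁ = 84, D₂ = 84
river cycle of f (length 6): (5, 2, -4), (-4, 6, 3), (3, 6, -4), (-4, 2, 5), (5, 8, -1), (-1, 8, 5)
river cycle of g (length 6): (5, 2, -4), (-4, 6, 3), (3, 6, -4), (-4, 2, 5), (5, 8, -1), (-1, 8, 5)
cycles coincide ⇒ equivalent

yes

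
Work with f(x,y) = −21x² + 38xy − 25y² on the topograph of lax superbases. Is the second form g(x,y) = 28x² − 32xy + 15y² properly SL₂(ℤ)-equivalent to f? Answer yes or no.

D₁ = -656, D₂ = -656
f is negative-definite; reduce −f:
−f: translate: b→4 (≡-38 mod 42), so (21,-38,25)→(21,4,8)
−f: flip: (21,4,8)→(8,-4,21)
−f: reduced (well bottom): (8,-4,21) with a≤c, −a<b≤a
flip sign back: reduced form of f is (-8,4,-21)
g: translate: b→24 (≡-32 mod 56), so (28,-32,15)→(28,24,11)
g: flip: (28,24,11)→(11,-24,28)
g: translate: b→-2 (≡-24 mod 22), so (11,-24,28)→(11,-2,15)
g: reduced (well bottom): (11,-2,15) with a≤c, −a<b≤a
reduced forms (-8, 4, -21) vs (11, -2, 15) ⇒ inequivalent

no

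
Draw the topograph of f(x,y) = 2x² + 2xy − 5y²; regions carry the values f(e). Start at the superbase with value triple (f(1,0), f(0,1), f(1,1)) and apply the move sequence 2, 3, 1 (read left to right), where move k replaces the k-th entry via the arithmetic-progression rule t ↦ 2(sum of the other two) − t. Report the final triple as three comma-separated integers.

start (2,-5,-1) = (f(1,0),f(0,1),f(1,1))
replace slot 2: 2·(2+(-1)) − (-5) = 7 → (2,7,-1)
replace slot 3: 2·(2+7) − (-1) = 19 → (2,7,19)
replace slot 1: 2·(7+19) − 2 = 50 → (50,7,19)

50,7,19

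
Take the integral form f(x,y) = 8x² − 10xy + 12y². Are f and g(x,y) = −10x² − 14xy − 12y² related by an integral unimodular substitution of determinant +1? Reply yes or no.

D₁ = -284, D₂ = -284
f: translate: b→6 (≡-10 mod 16), so (8,-10,12)→(8,6,10)
f: reduced (well bottom): (8,6,10) with a≤c, −a<b≤a
g is negative-definite; reduce −g:
−g: translate: b→-6 (≡14 mod 20), so (10,14,12)→(10,-6,8)
−g: flip: (10,-6,8)→(8,6,10)
−g: reduced (well bottom): (8,6,10) with a≤c, −a<b≤a
flip sign back: reduced form of g is (-8,-6,-10)
reduced forms (8, 6, 10) vs (-8, -6, -10) ⇒ inequivalent

no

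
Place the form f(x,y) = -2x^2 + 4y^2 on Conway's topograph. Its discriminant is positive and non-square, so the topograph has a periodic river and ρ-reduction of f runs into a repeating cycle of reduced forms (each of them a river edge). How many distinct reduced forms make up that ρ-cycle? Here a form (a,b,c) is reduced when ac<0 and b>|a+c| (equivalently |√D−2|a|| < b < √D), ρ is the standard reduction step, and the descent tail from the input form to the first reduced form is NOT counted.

D = 32, ⌊√D⌋ = 5
descent: ρ → (4,0,-2)
descent: ρ → (-2,4,2)  [lands on river]
river: ρ → (2,4,-2)
ρ-cycle length = 2 (tail of 2 descent steps not counted)

2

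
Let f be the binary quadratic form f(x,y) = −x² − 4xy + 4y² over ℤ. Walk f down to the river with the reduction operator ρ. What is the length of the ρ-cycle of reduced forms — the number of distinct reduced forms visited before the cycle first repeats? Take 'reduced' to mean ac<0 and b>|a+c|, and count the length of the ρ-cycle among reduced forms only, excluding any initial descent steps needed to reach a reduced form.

D = 32, ⌊√D⌋ = 5
descent: ρ → (4,4,-1)  [lands on river]
river: ρ → (-1,4,4)
ρ-cycle length = 2 (tail of 1 descent step not counted)

2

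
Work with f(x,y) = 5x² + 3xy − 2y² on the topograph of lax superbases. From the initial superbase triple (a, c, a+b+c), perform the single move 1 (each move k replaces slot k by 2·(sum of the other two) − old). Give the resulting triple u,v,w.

start (5,-2,6) = (f(1,0),f(0,1),f(1,1))
replace slot 1: 2·((-2)+6) − 5 = 3 → (3,-2,6)

3,-2,6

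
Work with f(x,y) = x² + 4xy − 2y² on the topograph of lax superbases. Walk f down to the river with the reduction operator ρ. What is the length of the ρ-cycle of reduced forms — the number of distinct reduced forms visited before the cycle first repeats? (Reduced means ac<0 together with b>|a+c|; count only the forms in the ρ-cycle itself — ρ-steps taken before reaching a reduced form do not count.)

D = 24, ⌊√D⌋ = 4
river: ρ → (-2,4,1)
river: ρ → (1,4,-2)
ρ-cycle length = 2 (tail of 0 descent steps not counted)

2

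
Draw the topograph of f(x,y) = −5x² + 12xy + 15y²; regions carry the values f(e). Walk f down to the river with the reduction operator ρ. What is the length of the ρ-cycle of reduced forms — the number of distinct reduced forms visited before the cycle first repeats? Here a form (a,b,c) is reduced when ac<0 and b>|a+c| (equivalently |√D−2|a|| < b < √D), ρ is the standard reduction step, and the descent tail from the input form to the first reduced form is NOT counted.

D = 444, ⌊√D⌋ = 21
river: ρ → (15,18,-2)
river: ρ → (-2,18,15)
river: ρ → (15,12,-5)
river: ρ → (-5,18,6)
river: ρ → (6,18,-5)
river: ρ → (-5,12,15)
ρ-cycle length = 6 (tail of 0 descent steps not counted)

6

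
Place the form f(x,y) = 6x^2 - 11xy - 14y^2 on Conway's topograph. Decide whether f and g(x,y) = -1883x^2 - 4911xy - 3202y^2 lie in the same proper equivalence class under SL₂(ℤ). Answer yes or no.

D₁ = 457, D₂ = 457
river cycle of f (length 46): (-14, 11, 6), (6, 13, -12), (-12, 11, 7), (7, 17, -6), (-6, 19, 4), (4, 21, -1), (-1, 21, 4), (4, 19, -6), (-6, 17, 7), (7, 11, -12), … (36 more)
river cycle of g (length 46): (-14, 11, 6), (6, 13, -12), (-12, 11, 7), (7, 17, -6), (-6, 19, 4), (4, 21, -1), (-1, 21, 4), (4, 19, -6), (-6, 17, 7), (7, 11, -12), … (36 more)
cycles coincide ⇒ equivalent

yes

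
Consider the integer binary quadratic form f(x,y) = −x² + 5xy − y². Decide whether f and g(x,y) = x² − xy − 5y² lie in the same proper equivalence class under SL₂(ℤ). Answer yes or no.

D₁ = 21, D₂ = 21
river cycle of f (length 2): (-1, 3, 3), (3, 3, -1)
river cycle of g (length 2): (1, 3, -3), (-3, 3, 1)
cycles differ ⇒ inequivalent

no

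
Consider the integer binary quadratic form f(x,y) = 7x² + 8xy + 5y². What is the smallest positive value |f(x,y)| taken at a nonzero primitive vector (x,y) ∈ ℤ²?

translate: b→-6 (≡8 mod 14), so (7,8,5)→(7,-6,4)
flip: (7,-6,4)→(4,6,7)
translate: b→-2 (≡6 mod 8), so (4,6,7)→(4,-2,5)
reduced (well bottom): (4,-2,5) with a≤c, −a<b≤a
well minimum = a = 4

4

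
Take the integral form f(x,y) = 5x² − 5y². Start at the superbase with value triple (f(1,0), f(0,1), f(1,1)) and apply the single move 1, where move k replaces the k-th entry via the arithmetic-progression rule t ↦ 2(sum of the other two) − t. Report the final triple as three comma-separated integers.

start (5,-5,0) = (f(1,0),f(0,1),f(1,1))
replace slot 1: 2·((-5)+0) − 5 = -15 → (-15,-5,0)

-15,-5,0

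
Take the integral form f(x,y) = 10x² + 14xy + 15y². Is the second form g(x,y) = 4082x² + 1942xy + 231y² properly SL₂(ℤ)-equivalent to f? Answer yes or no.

D₁ = -404, D₂ = -404
f: translate: b→-6 (≡14 mod 20), so (10,14,15)→(10,-6,11)
f: reduced (well bottom): (10,-6,11) with a≤c, −a<b≤a
g: flip: (4082,1942,231)→(231,-1942,4082)
g: translate: b→-94 (≡-1942 mod 462), so (231,-1942,4082)→(231,-94,10)
g: flip: (231,-94,10)→(10,94,231)
g: translate: b→-6 (≡94 mod 20), so (10,94,231)→(10,-6,11)
g: reduced (well bottom): (10,-6,11) with a≤c, −a<b≤a
reduced forms (10, -6, 11) vs (10, -6, 11) ⇒ equivalent

yes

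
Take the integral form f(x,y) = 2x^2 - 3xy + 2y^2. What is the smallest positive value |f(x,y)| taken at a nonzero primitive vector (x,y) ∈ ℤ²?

translate: b→1 (≡-3 mod 4), so (2,-3,2)→(2,1,1)
flip: (2,1,1)→(1,-1,2)
translate: b→1 (≡-1 mod 2), so (1,-1,2)→(1,1,2)
reduced (well bottom): (1,1,2) with a≤c, −a<b≤a
well minimum = a = 1

1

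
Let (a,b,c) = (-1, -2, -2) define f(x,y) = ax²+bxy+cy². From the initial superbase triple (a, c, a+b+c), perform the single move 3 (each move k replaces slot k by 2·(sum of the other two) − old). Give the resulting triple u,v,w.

start (-1,-2,-5) = (f(1,0),f(0,1),f(1,1))
replace slot 3: 2·((-1)+(-2)) − (-5) = -1 → (-1,-2,-1)

-1,-2,-1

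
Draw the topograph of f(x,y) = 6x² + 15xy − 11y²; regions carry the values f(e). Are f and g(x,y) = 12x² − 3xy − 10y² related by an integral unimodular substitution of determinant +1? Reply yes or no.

D₁ = 489, D₂ = 489
river cycle of f (length 22): (-11, 7, 10), (10, 13, -8), (-8, 19, 4), (4, 21, -3), (-3, 21, 4), (4, 19, -8), (-8, 13, 10), (10, 7, -11), (-11, 15, 6), (6, 21, -2), … (12 more)
river cycle of g (length 22): (-10, 3, 12), (12, 21, -1), (-1, 21, 12), (12, 3, -10), (-10, 17, 5), (5, 13, -16), (-16, 19, 2), (2, 21, -6), (-6, 15, 11), (11, 7, -10), … (12 more)
cycles differ ⇒ inequivalent

no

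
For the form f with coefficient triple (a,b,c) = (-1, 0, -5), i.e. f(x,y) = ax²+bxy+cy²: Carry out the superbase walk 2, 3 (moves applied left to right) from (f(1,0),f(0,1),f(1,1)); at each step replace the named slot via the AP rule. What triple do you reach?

start (-1,-5,-6) = (f(1,0),f(0,1),f(1,1))
replace slot 2: 2·((-1)+(-6)) − (-5) = -9 → (-1,-9,-6)
replace slot 3: 2·((-1)+(-9)) − (-6) = -14 → (-1,-9,-14)

-1,-9,-14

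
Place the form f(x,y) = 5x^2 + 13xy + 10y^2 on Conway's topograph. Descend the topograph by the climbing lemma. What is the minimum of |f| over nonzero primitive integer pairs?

translate: b→3 (≡13 mod 10), so (5,13,10)→(5,3,2)
flip: (5,3,2)→(2,-3,5)
translate: b→1 (≡-3 mod 4), so (2,-3,5)→(2,1,4)
reduced (well bottom): (2,1,4) with a≤c, −a<b≤a
well minimum = a = 2

2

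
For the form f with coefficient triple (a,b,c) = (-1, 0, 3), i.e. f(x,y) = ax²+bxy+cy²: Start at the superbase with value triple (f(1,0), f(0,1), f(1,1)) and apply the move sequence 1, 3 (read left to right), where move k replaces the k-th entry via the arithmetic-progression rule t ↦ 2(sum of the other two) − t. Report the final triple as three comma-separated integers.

start (-1,3,2) = (f(1,0),f(0,1),f(1,1))
replace slot 1: 2·(3+2) − (-1) = 11 → (11,3,2)
replace slot 3: 2·(11+3) − 2 = 26 → (11,3,26)

11,3,26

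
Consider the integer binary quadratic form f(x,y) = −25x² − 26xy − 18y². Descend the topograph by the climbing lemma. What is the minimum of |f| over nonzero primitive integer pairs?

translate: b→-24 (≡26 mod 50), so (25,26,18)→(25,-24,17)
flip: (25,-24,17)→(17,24,25)
translate: b→-10 (≡24 mod 34), so (17,24,25)→(17,-10,18)
reduced (well bottom): (17,-10,18) with a≤c, −a<b≤a
well minimum |f| = |-17| = 17 (negative-definite)

17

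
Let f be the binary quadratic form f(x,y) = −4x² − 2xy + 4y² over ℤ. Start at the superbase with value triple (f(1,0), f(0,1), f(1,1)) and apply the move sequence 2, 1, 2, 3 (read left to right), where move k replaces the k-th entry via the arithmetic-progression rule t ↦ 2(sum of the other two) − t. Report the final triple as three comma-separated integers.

start (-4,4,-2) = (f(1,0),f(0,1),f(1,1))
replace slot 2: 2·((-4)+(-2)) − 4 = -16 → (-4,-16,-2)
replace slot 1: 2·((-16)+(-2)) − (-4) = -32 → (-32,-16,-2)
replace slot 2: 2·((-32)+(-2)) − (-16) = -52 → (-32,-52,-2)
replace slot 3: 2·((-32)+(-52)) − (-2) = -166 → (-32,-52,-166)

-32,-52,-166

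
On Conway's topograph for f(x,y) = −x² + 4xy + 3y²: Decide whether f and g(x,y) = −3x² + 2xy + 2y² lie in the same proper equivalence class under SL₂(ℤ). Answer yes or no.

D₁ = 28, D₂ = 28
river cycle of f (length 4): (3, 2, -2), (-2, 2, 3), (3, 4, -1), (-1, 4, 3)
river cycle of g (length 4): (2, 2, -3), (-3, 4, 1), (1, 4, -3), (-3, 2, 2)
cycles differ ⇒ inequivalent

no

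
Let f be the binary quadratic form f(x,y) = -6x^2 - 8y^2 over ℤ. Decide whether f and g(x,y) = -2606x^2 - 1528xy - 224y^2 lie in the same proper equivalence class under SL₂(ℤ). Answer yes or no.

D₁ = -192, D₂ = -192
f is negative-definite; reduce −f:
−f: reduced (well bottom): (6,0,8) with a≤c, −a<b≤a
flip sign back: reduced form of f is (-6,0,-8)
g is negative-definite; reduce −g:
−g: flip: (2606,1528,224)→(224,-1528,2606)
−g: translate: b→-184 (≡-1528 mod 448), so (224,-1528,2606)→(224,-184,38)
−g: flip: (224,-184,38)→(38,184,224)
−g: translate: b→32 (≡184 mod 76), so (38,184,224)→(38,32,8)
−g: flip: (38,32,8)→(8,-32,38)
−g: translate: b→0 (≡-32 mod 16), so (8,-32,38)→(8,0,6)
−g: flip: (8,0,6)→(6,0,8)
−g: reduced (well bottom): (6,0,8) with a≤c, −a<b≤a
flip sign back: reduced form of g is (-6,0,-8)
reduced forms (-6, 0, -8) vs (-6, 0, -8) ⇒ equivalent

yes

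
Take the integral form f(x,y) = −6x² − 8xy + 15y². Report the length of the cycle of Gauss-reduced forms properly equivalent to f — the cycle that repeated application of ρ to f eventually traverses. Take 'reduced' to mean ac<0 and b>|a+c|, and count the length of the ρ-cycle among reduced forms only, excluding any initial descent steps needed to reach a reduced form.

D = 424, ⌊√D⌋ = 20
descent: ρ → (15,8,-6)
descent: ρ → (-6,16,7)  [lands on river]
river: ρ → (7,12,-10)
river: ρ → (-10,8,9)
river: ρ → (9,10,-9)
river: ρ → (-9,8,10)
river: ρ → (10,12,-7)
river: ρ → (-7,16,6)
river: ρ → (6,20,-1)
river: ρ → (-1,20,6)
river: ρ → (6,16,-7)
river: ρ → (-7,12,10)
river: ρ → (10,8,-9)
river: ρ → (-9,10,9)
river: ρ → (9,8,-10)
river: ρ → (-10,12,7)
river: ρ → (7,16,-6)
river: ρ → (-6,20,1)
river: ρ → (1,20,-6)
ρ-cycle length = 18 (tail of 2 descent steps not counted)

18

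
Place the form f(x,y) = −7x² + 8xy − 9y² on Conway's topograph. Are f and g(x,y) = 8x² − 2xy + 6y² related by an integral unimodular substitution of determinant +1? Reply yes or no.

D₁ = -188, D₂ = -188
f is negative-definite; reduce −f:
−f: translate: b→6 (≡-8 mod 14), so (7,-8,9)→(7,6,8)
−f: reduced (well bottom): (7,6,8) with a≤c, −a<b≤a
flip sign back: reduced form of f is (-7,-6,-8)
g: flip: (8,-2,6)→(6,2,8)
g: reduced (well bottom): (6,2,8) with a≤c, −a<b≤a
reduced forms (-7, -6, -8) vs (6, 2, 8) ⇒ inequivalent

no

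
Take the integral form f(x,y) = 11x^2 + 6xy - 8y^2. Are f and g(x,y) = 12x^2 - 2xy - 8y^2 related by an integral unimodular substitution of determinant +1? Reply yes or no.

D₁ = 388, D₂ = 388
river cycle of f (length 22): (-8, 10, 9), (9, 8, -9), (-9, 10, 8), (8, 6, -11), (-11, 16, 3), (3, 14, -16), (-16, 18, 1), (1, 18, -16), (-16, 14, 3), (3, 16, -11), … (12 more)
river cycle of g (length 18): (-8, 18, 2), (2, 18, -8), (-8, 14, 6), (6, 10, -12), (-12, 14, 4), (4, 18, -4), (-4, 14, 12), (12, 10, -6), (-6, 14, 8), (8, 18, -2), … (8 more)
cycles differ ⇒ inequivalent

no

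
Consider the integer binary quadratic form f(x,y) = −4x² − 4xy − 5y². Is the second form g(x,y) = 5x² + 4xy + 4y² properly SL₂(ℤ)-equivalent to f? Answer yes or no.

D₁ = -64, D₂ = -64
f is negative-definite; reduce −f:
−f: reduced (well bottom): (4,4,5) with a≤c, −a<b≤a
flip sign back: reduced form of f is (-4,-4,-5)
g: flip: (5,4,4)→(4,-4,5)
g: translate: b→4 (≡-4 mod 8), so (4,-4,5)→(4,4,5)
g: reduced (well bottom): (4,4,5) with a≤c, −a<b≤a
reduced forms (-4, -4, -5) vs (4, 4, 5) ⇒ inequivalent

no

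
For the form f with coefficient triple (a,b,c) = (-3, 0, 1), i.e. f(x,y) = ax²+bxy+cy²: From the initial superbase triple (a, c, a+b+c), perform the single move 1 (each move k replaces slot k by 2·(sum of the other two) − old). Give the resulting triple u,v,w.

start (-3,1,-2) = (f(1,0),f(0,1),f(1,1))
replace slot 1: 2·(1+(-2)) − (-3) = 1 → (1,1,-2)

1,1,-2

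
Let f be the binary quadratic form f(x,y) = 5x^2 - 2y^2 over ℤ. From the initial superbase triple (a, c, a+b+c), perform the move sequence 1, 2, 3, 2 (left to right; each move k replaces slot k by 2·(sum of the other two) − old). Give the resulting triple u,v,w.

start (5,-2,3) = (f(1,0),f(0,1),f(1,1))
replace slot 1: 2·((-2)+3) − 5 = -3 → (-3,-2,3)
replace slot 2: 2·((-3)+3) − (-2) = 2 → (-3,2,3)
replace slot 3: 2·((-3)+2) − 3 = -5 → (-3,2,-5)
replace slot 2: 2·((-3)+(-5)) − 2 = -18 → (-3,-18,-5)

-3,-18,-5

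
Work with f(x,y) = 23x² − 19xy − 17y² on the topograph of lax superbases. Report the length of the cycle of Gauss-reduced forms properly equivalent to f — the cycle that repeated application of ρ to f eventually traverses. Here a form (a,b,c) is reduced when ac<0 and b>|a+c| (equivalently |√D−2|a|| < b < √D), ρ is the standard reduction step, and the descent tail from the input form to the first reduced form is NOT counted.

D = 1925, ⌊√D⌋ = 43
descent: ρ → (-17,19,23)  [lands on river]
river: ρ → (23,27,-13)
river: ρ → (-13,25,25)
river: ρ → (25,25,-13)
river: ρ → (-13,27,23)
river: ρ → (23,19,-17)
river: ρ → (-17,15,25)
river: ρ → (25,35,-7)
river: ρ → (-7,35,25)
river: ρ → (25,15,-17)
ρ-cycle length = 10 (tail of 1 descent step not counted)

10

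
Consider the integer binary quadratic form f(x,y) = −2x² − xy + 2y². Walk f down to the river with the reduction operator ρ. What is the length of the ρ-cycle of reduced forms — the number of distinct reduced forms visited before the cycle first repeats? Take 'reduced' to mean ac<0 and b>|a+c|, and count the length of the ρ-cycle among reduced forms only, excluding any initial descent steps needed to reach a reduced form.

D = 17, ⌊√D⌋ = 4
descent: ρ → (2,1,-2)  [lands on river]
river: ρ → (-2,3,1)
river: ρ → (1,3,-2)
river: ρ → (-2,1,2)
river: ρ → (2,3,-1)
river: ρ → (-1,3,2)
ρ-cycle length = 6 (tail of 1 descent step not counted)

6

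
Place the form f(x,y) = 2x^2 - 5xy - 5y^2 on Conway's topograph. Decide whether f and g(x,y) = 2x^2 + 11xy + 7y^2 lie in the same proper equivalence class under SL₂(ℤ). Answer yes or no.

D₁ = 65, D₂ = 65
river cycle of f (length 6): (-5, 5, 2), (2, 7, -2), (-2, 5, 5), (5, 5, -2), (-2, 7, 2), (2, 5, -5)
river cycle of g (length 6): (-2, 5, 5), (5, 5, -2), (-2, 7, 2), (2, 5, -5), (-5, 5, 2), (2, 7, -2)
cycles coincide ⇒ equivalent

yes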